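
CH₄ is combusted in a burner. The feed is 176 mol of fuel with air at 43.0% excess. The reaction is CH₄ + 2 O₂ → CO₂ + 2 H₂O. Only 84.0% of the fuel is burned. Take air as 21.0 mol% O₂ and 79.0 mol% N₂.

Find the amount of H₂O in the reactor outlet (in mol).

Stoichiometric O₂ = 2 × 176 = 352 mol; O₂ fed = 352 × 1.430 = 503.4 mol.
N₂ fed = 503.4 × 79/21 = 1894 mol.
Fuel reacted = 0.84 × 176 → ξ = 147.8 mol.
Outlet (n = n₀ + ν ξ):
  CH₄: 176 − 1(147.8) = 28.16
  O₂: 503.4 − 2(147.8) = 207.7
  N₂: 1894 (inert)
  CO₂: 0 + 1(147.8) = 147.8
  H₂O: 0 + 2(147.8) = 295.7

296 mol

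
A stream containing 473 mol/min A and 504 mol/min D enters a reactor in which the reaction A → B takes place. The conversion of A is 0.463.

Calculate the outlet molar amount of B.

219 mol/min

A reacted = 0.463 × 473 = 219 mol/min; ν_A = −1, so ξ = 219/1 = 219 mol/min.
Outlet amounts (n = n₀ + ν ξ):
  A: 473 − 1(219) = 254
  B: 0 + 1(219) = 219
  D: 504 (inert)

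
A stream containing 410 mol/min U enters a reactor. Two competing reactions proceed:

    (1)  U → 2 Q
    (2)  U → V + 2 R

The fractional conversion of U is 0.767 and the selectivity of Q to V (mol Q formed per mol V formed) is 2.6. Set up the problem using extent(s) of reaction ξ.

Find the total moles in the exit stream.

861 mol/min

Conversion of U: U consumed = 0.767 × 410 = 314.5 mol/min = 1ξ₁ + 1ξ₂.
Selectivity: 2ξ₁ / (1ξ₂) = 2.6 → ξ₁ = 1.3 ξ₂.
Substitute: (1·1.3 + 1) ξ₂ = 314.5 → ξ₂ = 136.7 mol/min, ξ₁ = 177.7 mol/min.
Outlet amounts (n = n₀ + Σ ν·ξ):
  U: 410 − 1(177.7) − 1(136.7) = 95.53
  Q: 0 + 2(177.7) = 355.5
  V: 0 + 1(136.7) = 136.7
  R: 0 + 2(136.7) = 273.5
Total out = 95.53 + 355.5 + 136.7 + 273.5 = 861.2 mol/min.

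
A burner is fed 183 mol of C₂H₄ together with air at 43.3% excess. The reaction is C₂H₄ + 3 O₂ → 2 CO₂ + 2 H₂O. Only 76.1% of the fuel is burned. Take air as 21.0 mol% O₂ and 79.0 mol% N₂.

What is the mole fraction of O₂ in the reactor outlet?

0.0939

Stoichiometric O₂ = 3 × 183 = 549 mol; O₂ fed = 549 × 1.433 = 786.7 mol.
N₂ fed = 786.7 × 79/21 = 2960 mol.
Fuel reacted = 0.761 × 183 → ξ = 139.3 mol.
Outlet (n = n₀ + ν ξ):
  C₂H₄: 183 − 1(139.3) = 43.74
  O₂: 786.7 − 3(139.3) = 368.9
  N₂: 2960 (inert)
  CO₂: 0 + 2(139.3) = 278.5
  H₂O: 0 + 2(139.3) = 278.5
Total out = 3929 mol; y_O₂ = 368.9 / 3929 = 0.09389.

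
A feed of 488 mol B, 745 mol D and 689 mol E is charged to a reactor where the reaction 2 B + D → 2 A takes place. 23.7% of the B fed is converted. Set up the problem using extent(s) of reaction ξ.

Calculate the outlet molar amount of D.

B reacted = 0.237 × 488 = 115.7 mol; ν_B = −2, so ξ = 115.7/2 = 57.83 mol.
Outlet amounts (n = n₀ + ν ξ):
  B: 488 − 2(57.83) = 372.3
  D: 745 − 1(57.83) = 687.2
  A: 0 + 2(57.83) = 115.7
  E: 689 (inert)

687 mol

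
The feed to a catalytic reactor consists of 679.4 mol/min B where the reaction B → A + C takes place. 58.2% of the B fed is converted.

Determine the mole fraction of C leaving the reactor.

B reacted = 0.582 × 679.4 = 395.4 mol/min; ν_B = −1, so ξ = 395.4/1 = 395.4 mol/min.
Outlet amounts (n = n₀ + ν ξ):
  B: 679.4 − 1(395.4) = 284
  A: 0 + 1(395.4) = 395.4
  C: 0 + 1(395.4) = 395.4
Total out = 1075 mol/min; y_C = 395.4 / 1075 = 0.3679.

0.368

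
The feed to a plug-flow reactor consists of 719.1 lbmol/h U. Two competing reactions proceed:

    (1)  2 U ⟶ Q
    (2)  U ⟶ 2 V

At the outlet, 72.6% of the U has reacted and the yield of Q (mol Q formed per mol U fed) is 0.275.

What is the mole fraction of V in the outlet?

Yield of Q: 1ξ₁ / 719.1 = 0.275 → ξ₁ = 197.8 lbmol/h.
Conversion of U: 2ξ₁ + 1ξ₂ = 0.726 × 719.1 = 522.1 → ξ₂ = 126.6 lbmol/h.
Outlet amounts (n = n₀ + Σ ν·ξ):
  U: 719.1 − 2(197.8) − 1(126.6) = 197
  Q: 0 + 1(197.8) = 197.8
  V: 0 + 2(126.6) = 253.1
Total out = 647.9 lbmol/h; y_V = 253.1 / 647.9 = 0.3907.

0.391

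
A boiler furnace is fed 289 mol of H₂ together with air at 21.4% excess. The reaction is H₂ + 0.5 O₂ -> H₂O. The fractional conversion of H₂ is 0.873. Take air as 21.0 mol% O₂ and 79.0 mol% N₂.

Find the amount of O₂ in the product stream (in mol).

Stoichiometric O₂ = 0.5 × 289 = 144.5 mol; O₂ fed = 144.5 × 1.214 = 175.4 mol.
N₂ fed = 175.4 × 79/21 = 659.9 mol.
Fuel reacted = 0.873 × 289 → ξ = 252.3 mol.
Outlet (n = n₀ + ν ξ):
  H₂: 289 − 1(252.3) = 36.7
  O₂: 175.4 − 0.5(252.3) = 49.27
  N₂: 659.9 (inert)
  H₂O: 0 + 1(252.3) = 252.3

49.3 mol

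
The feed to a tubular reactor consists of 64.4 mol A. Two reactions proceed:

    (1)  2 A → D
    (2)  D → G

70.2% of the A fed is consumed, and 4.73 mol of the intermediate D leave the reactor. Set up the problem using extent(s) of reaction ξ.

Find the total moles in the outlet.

41.8 mol

Conversion of A: A consumed = 2ξ₁ = 0.702 × 64.4 → ξ₁ = 22.6 mol.
D balance: n_D = 0 + 1ξ₁ − 1ξ₂ = 4.73 → ξ₂ = (1·22.6 − 4.73)/1 = 17.87 mol.
Outlet amounts (n = n₀ + Σ ν·ξ):
  A: 64.4 − 2(22.6) = 19.19
  D: 0 + 1(22.6) − 1(17.87) = 4.73
  G: 0 + 1(17.87) = 17.87
Total out = 19.19 + 4.73 + 17.87 = 41.8 mol.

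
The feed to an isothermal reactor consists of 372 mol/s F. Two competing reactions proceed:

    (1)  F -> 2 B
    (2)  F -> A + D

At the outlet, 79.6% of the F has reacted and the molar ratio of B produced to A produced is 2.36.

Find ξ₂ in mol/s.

Conversion of F: F consumed = 0.796 × 372 = 296.1 mol/s = 1ξ₁ + 1ξ₂.
Selectivity: 2ξ₁ / (1ξ₂) = 2.36 → ξ₁ = 1.18 ξ₂.
Substitute: (1·1.18 + 1) ξ₂ = 296.1 → ξ₂ = 135.8 mol/s, ξ₁ = 160.3 mol/s.
Outlet amounts (n = n₀ + Σ ν·ξ):
  F: 372 − 1(160.3) − 1(135.8) = 75.89
  B: 0 + 2(160.3) = 320.6
  A: 0 + 1(135.8) = 135.8
  D: 0 + 1(135.8) = 135.8

ξ₂ = 136 mol/s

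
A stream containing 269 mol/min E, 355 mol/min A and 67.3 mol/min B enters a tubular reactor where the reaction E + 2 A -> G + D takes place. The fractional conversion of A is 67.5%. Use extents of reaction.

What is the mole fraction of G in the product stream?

0.21

A reacted = 0.675 × 355 = 239.6 mol/min; ν_A = −2, so ξ = 239.6/2 = 119.8 mol/min.
Outlet amounts (n = n₀ + ν ξ):
  E: 269 − 1(119.8) = 149.2
  A: 355 − 2(119.8) = 115.4
  G: 0 + 1(119.8) = 119.8
  D: 0 + 1(119.8) = 119.8
  B: 67.3 (inert)
Total out = 571.5 mol/min; y_G = 119.8 / 571.5 = 0.2097.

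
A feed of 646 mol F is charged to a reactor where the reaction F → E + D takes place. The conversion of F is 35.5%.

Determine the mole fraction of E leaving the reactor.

0.262

F reacted = 0.355 × 646 = 229.3 mol; ν_F = −1, so ξ = 229.3/1 = 229.3 mol.
Outlet amounts (n = n₀ + ν ξ):
  F: 646 − 1(229.3) = 416.7
  E: 0 + 1(229.3) = 229.3
  D: 0 + 1(229.3) = 229.3
Total out = 875.3 mol; y_E = 229.3 / 875.3 = 0.262.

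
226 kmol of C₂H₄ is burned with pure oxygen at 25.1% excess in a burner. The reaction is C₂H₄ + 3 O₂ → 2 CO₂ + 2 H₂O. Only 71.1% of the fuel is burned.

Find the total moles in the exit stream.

Stoichiometric O₂ = 3 × 226 = 678 kmol; O₂ fed = 678 × 1.251 = 848.2 kmol.
Fuel reacted = 0.711 × 226 → ξ = 160.7 kmol.
Outlet (n = n₀ + ν ξ):
  C₂H₄: 226 − 1(160.7) = 65.31
  O₂: 848.2 − 3(160.7) = 366.1
  CO₂: 0 + 2(160.7) = 321.4
  H₂O: 0 + 2(160.7) = 321.4
Total out = 65.31 + 366.1 + 321.4 + 321.4 = 1074 kmol.

1070 kmol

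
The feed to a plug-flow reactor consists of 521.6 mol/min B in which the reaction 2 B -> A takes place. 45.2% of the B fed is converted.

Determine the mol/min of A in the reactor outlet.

B reacted = 0.452 × 521.6 = 235.8 mol/min; ν_B = −2, so ξ = 235.8/2 = 117.9 mol/min.
Outlet amounts (n = n₀ + ν ξ):
  B: 521.6 − 2(117.9) = 285.8
  A: 0 + 1(117.9) = 117.9

118 mol/min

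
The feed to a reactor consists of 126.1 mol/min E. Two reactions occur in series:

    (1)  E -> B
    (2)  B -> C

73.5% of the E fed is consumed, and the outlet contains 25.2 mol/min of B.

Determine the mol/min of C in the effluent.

67.5 mol/min

Conversion of E: E consumed = 1ξ₁ = 0.735 × 126.1 → ξ₁ = 92.68 mol/min.
B balance: n_B = 0 + 1ξ₁ − 1ξ₂ = 25.2 → ξ₂ = (1·92.68 − 25.2)/1 = 67.48 mol/min.
Outlet amounts (n = n₀ + Σ ν·ξ):
  E: 126.1 − 1(92.68) = 33.42
  B: 0 + 1(92.68) − 1(67.48) = 25.2
  C: 0 + 1(67.48) = 67.48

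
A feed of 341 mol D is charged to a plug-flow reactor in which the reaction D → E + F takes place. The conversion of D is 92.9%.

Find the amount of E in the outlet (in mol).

D reacted = 0.929 × 341 = 316.8 mol; ν_D = −1, so ξ = 316.8/1 = 316.8 mol.
Outlet amounts (n = n₀ + ν ξ):
  D: 341 − 1(316.8) = 24.21
  E: 0 + 1(316.8) = 316.8
  F: 0 + 1(316.8) = 316.8

317 mol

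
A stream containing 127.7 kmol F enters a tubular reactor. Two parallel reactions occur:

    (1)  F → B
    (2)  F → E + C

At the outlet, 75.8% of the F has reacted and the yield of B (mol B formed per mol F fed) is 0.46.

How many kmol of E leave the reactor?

Yield of B: 1ξ₁ / 127.7 = 0.46 → ξ₁ = 58.74 kmol.
Conversion of F: 1ξ₁ + 1ξ₂ = 0.758 × 127.7 = 96.8 → ξ₂ = 38.05 kmol.
Outlet amounts (n = n₀ + Σ ν·ξ):
  F: 127.7 − 1(58.74) − 1(38.05) = 30.9
  B: 0 + 1(58.74) = 58.74
  E: 0 + 1(38.05) = 38.05
  C: 0 + 1(38.05) = 38.05

38.1 kmol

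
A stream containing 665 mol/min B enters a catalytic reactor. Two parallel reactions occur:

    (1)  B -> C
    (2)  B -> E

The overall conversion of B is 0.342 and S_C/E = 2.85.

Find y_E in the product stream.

0.0888

Conversion of B: B consumed = 0.342 × 665 = 227.4 mol/min = 1ξ₁ + 1ξ₂.
Selectivity: 1ξ₁ / (1ξ₂) = 2.85 → ξ₁ = 2.85 ξ₂.
Substitute: (1·2.85 + 1) ξ₂ = 227.4 → ξ₂ = 59.07 mol/min, ξ₁ = 168.4 mol/min.
Outlet amounts (n = n₀ + Σ ν·ξ):
  B: 665 − 1(168.4) − 1(59.07) = 437.6
  C: 0 + 1(168.4) = 168.4
  E: 0 + 1(59.07) = 59.07
Total out = 665 mol/min; y_E = 59.07 / 665 = 0.08883.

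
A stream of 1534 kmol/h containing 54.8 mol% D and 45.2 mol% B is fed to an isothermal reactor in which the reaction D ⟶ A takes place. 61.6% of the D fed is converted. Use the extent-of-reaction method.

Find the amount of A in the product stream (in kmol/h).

D reacted = 0.616 × 840.6 = 517.8 kmol/h; ν_D = −1, so ξ = 517.8/1 = 517.8 kmol/h.
Outlet amounts (n = n₀ + ν ξ):
  D: 840.6 − 1(517.8) = 322.8
  A: 0 + 1(517.8) = 517.8
  B: 693.4 (inert)

518 kmol/h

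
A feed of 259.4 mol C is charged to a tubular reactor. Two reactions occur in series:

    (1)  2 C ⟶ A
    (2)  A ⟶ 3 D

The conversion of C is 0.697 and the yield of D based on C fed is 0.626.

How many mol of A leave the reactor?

Conversion of C: C consumed = 2ξ₁ = 0.697 × 259.4 → ξ₁ = 90.4 mol.
Yield of D: 3ξ₂ / 259.4 = 0.626 → ξ₂ = 54.13 mol.
Outlet amounts (n = n₀ + Σ ν·ξ):
  C: 259.4 − 2(90.4) = 78.6
  A: 0 + 1(90.4) − 1(54.13) = 36.27
  D: 0 + 3(54.13) = 162.4

36.3 mol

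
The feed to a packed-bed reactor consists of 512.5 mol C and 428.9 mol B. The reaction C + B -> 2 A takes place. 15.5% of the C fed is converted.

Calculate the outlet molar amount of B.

349 mol

C reacted = 0.155 × 512.5 = 79.44 mol; ν_C = −1, so ξ = 79.44/1 = 79.44 mol.
Outlet amounts (n = n₀ + ν ξ):
  C: 512.5 − 1(79.44) = 433.1
  B: 428.9 − 1(79.44) = 349.5
  A: 0 + 2(79.44) = 158.9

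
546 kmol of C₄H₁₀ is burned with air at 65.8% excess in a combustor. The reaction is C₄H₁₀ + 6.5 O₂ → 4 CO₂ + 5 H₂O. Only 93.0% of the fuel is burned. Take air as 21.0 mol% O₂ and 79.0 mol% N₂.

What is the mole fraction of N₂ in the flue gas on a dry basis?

0.826

Stoichiometric O₂ = 6.5 × 546 = 3549 kmol; O₂ fed = 3549 × 1.658 = 5884 kmol.
N₂ fed = 5884 × 79/21 = 22140 kmol.
Fuel reacted = 0.93 × 546 → ξ = 507.8 kmol.
Outlet (n = n₀ + ν ξ):
  C₄H₁₀: 546 − 1(507.8) = 38.22
  O₂: 5884 − 6.5(507.8) = 2584
  N₂: 22140 (inert)
  CO₂: 0 + 4(507.8) = 2031
  H₂O: 0 + 5(507.8) = 2539
Dry total = 26790 kmol; y_N₂ (dry) = 22140 / 26790 = 0.8263.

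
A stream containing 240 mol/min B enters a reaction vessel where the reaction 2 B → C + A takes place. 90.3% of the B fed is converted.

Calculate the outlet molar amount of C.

108 mol/min

B reacted = 0.903 × 240 = 216.7 mol/min; ν_B = −2, so ξ = 216.7/2 = 108.4 mol/min.
Outlet amounts (n = n₀ + ν ξ):
  B: 240 − 2(108.4) = 23.28
  C: 0 + 1(108.4) = 108.4
  A: 0 + 1(108.4) = 108.4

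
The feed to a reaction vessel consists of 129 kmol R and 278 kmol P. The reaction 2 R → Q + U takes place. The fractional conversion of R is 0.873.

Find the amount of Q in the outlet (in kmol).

56.3 kmol

R reacted = 0.873 × 129 = 112.6 kmol; ν_R = −2, so ξ = 112.6/2 = 56.31 kmol.
Outlet amounts (n = n₀ + ν ξ):
  R: 129 − 2(56.31) = 16.38
  Q: 0 + 1(56.31) = 56.31
  U: 0 + 1(56.31) = 56.31
  P: 278 (inert)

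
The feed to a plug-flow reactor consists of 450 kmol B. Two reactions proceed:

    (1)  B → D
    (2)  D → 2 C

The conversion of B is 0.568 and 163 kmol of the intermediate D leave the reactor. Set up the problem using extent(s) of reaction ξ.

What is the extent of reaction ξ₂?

ξ₂ = 92.6 kmol

Conversion of B: B consumed = 1ξ₁ = 0.568 × 450 → ξ₁ = 255.6 kmol.
D balance: n_D = 0 + 1ξ₁ − 1ξ₂ = 163 → ξ₂ = (1·255.6 − 163)/1 = 92.6 kmol.
Outlet amounts (n = n₀ + Σ ν·ξ):
  B: 450 − 1(255.6) = 194.4
  D: 0 + 1(255.6) − 1(92.6) = 163
  C: 0 + 2(92.6) = 185.2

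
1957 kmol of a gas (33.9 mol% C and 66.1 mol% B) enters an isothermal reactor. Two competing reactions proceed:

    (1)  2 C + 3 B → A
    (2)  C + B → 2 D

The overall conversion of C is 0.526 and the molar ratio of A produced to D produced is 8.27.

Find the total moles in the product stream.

1280 kmol

Conversion of C: C consumed = 0.526 × 663.4 = 349 kmol = 2ξ₁ + 1ξ₂.
Selectivity: 1ξ₁ / (2ξ₂) = 8.27 → ξ₁ = 16.54 ξ₂.
Substitute: (2·16.54 + 1) ξ₂ = 349 → ξ₂ = 10.24 kmol, ξ₁ = 169.4 kmol.
Outlet amounts (n = n₀ + Σ ν·ξ):
  C: 663.4 − 2(169.4) − 1(10.24) = 314.5
  B: 1294 − 3(169.4) − 1(10.24) = 775.3
  A: 0 + 1(169.4) = 169.4
  D: 0 + 2(10.24) = 20.48
Total out = 314.5 + 775.3 + 169.4 + 20.48 = 1280 kmol.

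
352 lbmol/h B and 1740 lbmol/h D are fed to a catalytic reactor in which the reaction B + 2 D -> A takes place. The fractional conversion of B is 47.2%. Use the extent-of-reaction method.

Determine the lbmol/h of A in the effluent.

166 lbmol/h

B reacted = 0.472 × 352 = 166.1 lbmol/h; ν_B = −1, so ξ = 166.1/1 = 166.1 lbmol/h.
Outlet amounts (n = n₀ + ν ξ):
  B: 352 − 1(166.1) = 185.9
  D: 1740 − 2(166.1) = 1408
  A: 0 + 1(166.1) = 166.1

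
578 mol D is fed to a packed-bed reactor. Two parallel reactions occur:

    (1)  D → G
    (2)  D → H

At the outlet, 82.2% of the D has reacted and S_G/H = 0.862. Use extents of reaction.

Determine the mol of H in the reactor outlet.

255 mol

Conversion of D: D consumed = 0.822 × 578 = 475.1 mol = 1ξ₁ + 1ξ₂.
Selectivity: 1ξ₁ / (1ξ₂) = 0.862 → ξ₁ = 0.862 ξ₂.
Substitute: (1·0.862 + 1) ξ₂ = 475.1 → ξ₂ = 255.2 mol, ξ₁ = 220 mol.
Outlet amounts (n = n₀ + Σ ν·ξ):
  D: 578 − 1(220) − 1(255.2) = 102.9
  G: 0 + 1(220) = 220
  H: 0 + 1(255.2) = 255.2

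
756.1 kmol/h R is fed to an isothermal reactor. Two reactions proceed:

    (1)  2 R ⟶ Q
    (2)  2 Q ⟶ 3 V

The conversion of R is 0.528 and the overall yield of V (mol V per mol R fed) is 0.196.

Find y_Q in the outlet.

0.166

Conversion of R: R consumed = 2ξ₁ = 0.528 × 756.1 → ξ₁ = 199.6 kmol/h.
Yield of V: 3ξ₂ / 756.1 = 0.196 → ξ₂ = 49.4 kmol/h.
Outlet amounts (n = n₀ + Σ ν·ξ):
  R: 756.1 − 2(199.6) = 356.9
  Q: 0 + 1(199.6) − 2(49.4) = 100.8
  V: 0 + 3(49.4) = 148.2
Total out = 605.9 kmol/h; y_Q = 100.8 / 605.9 = 0.1664.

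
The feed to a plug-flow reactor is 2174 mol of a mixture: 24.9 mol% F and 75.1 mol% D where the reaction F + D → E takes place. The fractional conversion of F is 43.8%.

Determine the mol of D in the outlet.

1400 mol

F reacted = 0.438 × 541.3 = 237.1 mol; ν_F = −1, so ξ = 237.1/1 = 237.1 mol.
Outlet amounts (n = n₀ + ν ξ):
  F: 541.3 − 1(237.1) = 304.2
  D: 1633 − 1(237.1) = 1396
  E: 0 + 1(237.1) = 237.1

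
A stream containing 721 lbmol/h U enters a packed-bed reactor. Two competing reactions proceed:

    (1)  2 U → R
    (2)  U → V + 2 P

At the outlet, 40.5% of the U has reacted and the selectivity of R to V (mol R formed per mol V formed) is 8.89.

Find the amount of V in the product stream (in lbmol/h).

15.5 lbmol/h

Conversion of U: U consumed = 0.405 × 721 = 292 lbmol/h = 2ξ₁ + 1ξ₂.
Selectivity: 1ξ₁ / (1ξ₂) = 8.89 → ξ₁ = 8.89 ξ₂.
Substitute: (2·8.89 + 1) ξ₂ = 292 → ξ₂ = 15.55 lbmol/h, ξ₁ = 138.2 lbmol/h.
Outlet amounts (n = n₀ + Σ ν·ξ):
  U: 721 − 2(138.2) − 1(15.55) = 429
  R: 0 + 1(138.2) = 138.2
  V: 0 + 1(15.55) = 15.55
  P: 0 + 2(15.55) = 31.1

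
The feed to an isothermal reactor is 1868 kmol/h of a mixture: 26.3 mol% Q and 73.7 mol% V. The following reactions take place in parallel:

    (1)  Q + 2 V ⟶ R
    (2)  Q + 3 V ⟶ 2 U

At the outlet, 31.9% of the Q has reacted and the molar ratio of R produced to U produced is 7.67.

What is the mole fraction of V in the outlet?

0.678

Conversion of Q: Q consumed = 0.319 × 491.3 = 156.7 kmol/h = 1ξ₁ + 1ξ₂.
Selectivity: 1ξ₁ / (2ξ₂) = 7.67 → ξ₁ = 15.34 ξ₂.
Substitute: (1·15.34 + 1) ξ₂ = 156.7 → ξ₂ = 9.591 kmol/h, ξ₁ = 147.1 kmol/h.
Outlet amounts (n = n₀ + Σ ν·ξ):
  Q: 491.3 − 1(147.1) − 1(9.591) = 334.6
  V: 1377 − 2(147.1) − 3(9.591) = 1054
  R: 0 + 1(147.1) = 147.1
  U: 0 + 2(9.591) = 19.18
Total out = 1555 kmol/h; y_V = 1054 / 1555 = 0.6778.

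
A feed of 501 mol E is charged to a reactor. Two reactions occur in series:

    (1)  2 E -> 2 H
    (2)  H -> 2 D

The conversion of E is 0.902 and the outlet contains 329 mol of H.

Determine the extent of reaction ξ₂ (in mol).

ξ₂ = 123 mol

Conversion of E: E consumed = 2ξ₁ = 0.902 × 501 → ξ₁ = 226 mol.
H balance: n_H = 0 + 2ξ₁ − 1ξ₂ = 329 → ξ₂ = (2·226 − 329)/1 = 122.9 mol.
Outlet amounts (n = n₀ + Σ ν·ξ):
  E: 501 − 2(226) = 49.1
  H: 0 + 2(226) − 1(122.9) = 329
  D: 0 + 2(122.9) = 245.8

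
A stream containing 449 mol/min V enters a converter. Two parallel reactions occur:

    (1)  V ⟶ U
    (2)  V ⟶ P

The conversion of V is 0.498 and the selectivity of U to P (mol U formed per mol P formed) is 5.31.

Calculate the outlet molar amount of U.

188 mol/min

Conversion of V: V consumed = 0.498 × 449 = 223.6 mol/min = 1ξ₁ + 1ξ₂.
Selectivity: 1ξ₁ / (1ξ₂) = 5.31 → ξ₁ = 5.31 ξ₂.
Substitute: (1·5.31 + 1) ξ₂ = 223.6 → ξ₂ = 35.44 mol/min, ξ₁ = 188.2 mol/min.
Outlet amounts (n = n₀ + Σ ν·ξ):
  V: 449 − 1(188.2) − 1(35.44) = 225.4
  U: 0 + 1(188.2) = 188.2
  P: 0 + 1(35.44) = 35.44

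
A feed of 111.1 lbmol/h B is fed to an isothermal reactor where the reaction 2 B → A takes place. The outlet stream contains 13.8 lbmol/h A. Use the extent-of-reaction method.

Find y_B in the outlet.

For A: n = n₀ + 1ξ → 13.8 = 0 + 1ξ, giving ξ = 13.8 lbmol/h.
Outlet amounts (n = n₀ + ν ξ):
  B: 111.1 − 2(13.8) = 83.5
  A: 0 + 1(13.8) = 13.8
Total out = 97.3 lbmol/h; y_B = 83.5 / 97.3 = 0.8582.

0.858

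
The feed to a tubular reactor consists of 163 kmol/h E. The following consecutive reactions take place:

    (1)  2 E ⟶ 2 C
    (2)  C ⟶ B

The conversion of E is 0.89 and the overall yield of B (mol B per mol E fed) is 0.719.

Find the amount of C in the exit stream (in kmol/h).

27.9 kmol/h

Conversion of E: E consumed = 2ξ₁ = 0.89 × 163 → ξ₁ = 72.53 kmol/h.
Yield of B: 1ξ₂ / 163 = 0.719 → ξ₂ = 117.2 kmol/h.
Outlet amounts (n = n₀ + Σ ν·ξ):
  E: 163 − 2(72.53) = 17.93
  C: 0 + 2(72.53) − 1(117.2) = 27.87
  B: 0 + 1(117.2) = 117.2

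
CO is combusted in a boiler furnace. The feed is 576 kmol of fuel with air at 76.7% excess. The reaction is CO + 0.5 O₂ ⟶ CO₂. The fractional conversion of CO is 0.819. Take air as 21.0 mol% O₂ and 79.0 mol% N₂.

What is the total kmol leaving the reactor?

Stoichiometric O₂ = 0.5 × 576 = 288 kmol; O₂ fed = 288 × 1.767 = 508.9 kmol.
N₂ fed = 508.9 × 79/21 = 1914 kmol.
Fuel reacted = 0.819 × 576 → ξ = 471.7 kmol.
Outlet (n = n₀ + ν ξ):
  CO: 576 − 1(471.7) = 104.3
  O₂: 508.9 − 0.5(471.7) = 273
  N₂: 1914 (inert)
  CO₂: 0 + 1(471.7) = 471.7
Total out = 104.3 + 273 + 1914 + 471.7 = 2763 kmol.

2760 kmol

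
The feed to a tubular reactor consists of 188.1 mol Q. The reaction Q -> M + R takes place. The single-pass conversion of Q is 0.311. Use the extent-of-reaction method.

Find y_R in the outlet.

0.237

Q reacted = 0.311 × 188.1 = 58.5 mol; ν_Q = −1, so ξ = 58.5/1 = 58.5 mol.
Outlet amounts (n = n₀ + ν ξ):
  Q: 188.1 − 1(58.5) = 129.6
  M: 0 + 1(58.5) = 58.5
  R: 0 + 1(58.5) = 58.5
Total out = 246.6 mol; y_R = 58.5 / 246.6 = 0.2372.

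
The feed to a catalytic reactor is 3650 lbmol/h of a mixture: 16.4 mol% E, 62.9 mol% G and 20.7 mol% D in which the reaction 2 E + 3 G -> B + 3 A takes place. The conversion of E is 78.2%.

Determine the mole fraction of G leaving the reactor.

E reacted = 0.782 × 598.6 = 468.1 lbmol/h; ν_E = −2, so ξ = 468.1/2 = 234.1 lbmol/h.
Outlet amounts (n = n₀ + ν ξ):
  E: 598.6 − 2(234.1) = 130.5
  G: 2296 − 3(234.1) = 1594
  B: 0 + 1(234.1) = 234.1
  A: 0 + 3(234.1) = 702.2
  D: 755.5 (inert)
Total out = 3416 lbmol/h; y_G = 1594 / 3416 = 0.4665.

0.467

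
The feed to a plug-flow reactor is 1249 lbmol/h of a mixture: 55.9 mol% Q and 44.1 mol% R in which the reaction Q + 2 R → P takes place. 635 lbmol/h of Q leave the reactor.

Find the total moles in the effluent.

For Q: n = n₀ − 1ξ → 635 = 698.2 − 1ξ, giving ξ = 63.19 lbmol/h.
Outlet amounts (n = n₀ + ν ξ):
  Q: 698.2 − 1(63.19) = 635
  R: 550.8 − 2(63.19) = 424.4
  P: 0 + 1(63.19) = 63.19
Total out = 635 + 424.4 + 63.19 = 1123 lbmol/h.

1120 lbmol/h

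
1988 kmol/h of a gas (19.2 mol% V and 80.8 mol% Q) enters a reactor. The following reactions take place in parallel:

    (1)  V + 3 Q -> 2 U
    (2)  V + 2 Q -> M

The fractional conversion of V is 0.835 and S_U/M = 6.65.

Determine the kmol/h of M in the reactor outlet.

Conversion of V: V consumed = 0.835 × 381.7 = 318.7 kmol/h = 1ξ₁ + 1ξ₂.
Selectivity: 2ξ₁ / (1ξ₂) = 6.65 → ξ₁ = 3.325 ξ₂.
Substitute: (1·3.325 + 1) ξ₂ = 318.7 → ξ₂ = 73.69 kmol/h, ξ₁ = 245 kmol/h.
Outlet amounts (n = n₀ + Σ ν·ξ):
  V: 381.7 − 1(245) − 1(73.69) = 62.98
  Q: 1606 − 3(245) − 2(73.69) = 723.8
  U: 0 + 2(245) = 490
  M: 0 + 1(73.69) = 73.69

73.7 kmol/h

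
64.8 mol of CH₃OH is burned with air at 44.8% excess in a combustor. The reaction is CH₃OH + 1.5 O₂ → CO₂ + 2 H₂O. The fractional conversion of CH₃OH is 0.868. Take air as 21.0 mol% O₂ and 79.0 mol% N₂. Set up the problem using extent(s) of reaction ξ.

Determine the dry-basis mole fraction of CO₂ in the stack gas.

Stoichiometric O₂ = 1.5 × 64.8 = 97.2 mol; O₂ fed = 97.2 × 1.448 = 140.7 mol.
N₂ fed = 140.7 × 79/21 = 529.5 mol.
Fuel reacted = 0.868 × 64.8 → ξ = 56.25 mol.
Outlet (n = n₀ + ν ξ):
  CH₃OH: 64.8 − 1(56.25) = 8.554
  O₂: 140.7 − 1.5(56.25) = 56.38
  N₂: 529.5 (inert)
  CO₂: 0 + 1(56.25) = 56.25
  H₂O: 0 + 2(56.25) = 112.5
Dry total = 650.6 mol; y_CO₂ (dry) = 56.25 / 650.6 = 0.08645.

0.0864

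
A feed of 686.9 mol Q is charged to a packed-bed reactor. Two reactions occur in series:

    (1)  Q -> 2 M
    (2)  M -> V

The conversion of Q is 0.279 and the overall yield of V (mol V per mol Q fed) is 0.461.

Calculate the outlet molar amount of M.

Conversion of Q: Q consumed = 1ξ₁ = 0.279 × 686.9 → ξ₁ = 191.6 mol.
Yield of V: 1ξ₂ / 686.9 = 0.461 → ξ₂ = 316.7 mol.
Outlet amounts (n = n₀ + Σ ν·ξ):
  Q: 686.9 − 1(191.6) = 495.3
  M: 0 + 2(191.6) − 1(316.7) = 66.63
  V: 0 + 1(316.7) = 316.7

66.6 mol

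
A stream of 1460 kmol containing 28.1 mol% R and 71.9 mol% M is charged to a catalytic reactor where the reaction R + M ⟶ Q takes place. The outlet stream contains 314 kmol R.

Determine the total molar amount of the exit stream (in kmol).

For R: n = n₀ − 1ξ → 314 = 410.3 − 1ξ, giving ξ = 96.26 kmol.
Outlet amounts (n = n₀ + ν ξ):
  R: 410.3 − 1(96.26) = 314
  M: 1050 − 1(96.26) = 953.5
  Q: 0 + 1(96.26) = 96.26
Total out = 314 + 953.5 + 96.26 = 1364 kmol.

1360 kmol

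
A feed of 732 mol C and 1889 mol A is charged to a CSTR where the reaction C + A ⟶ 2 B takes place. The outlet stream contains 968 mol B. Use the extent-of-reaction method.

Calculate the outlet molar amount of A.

1400 mol

For B: n = n₀ + 2ξ → 968 = 0 + 2ξ, giving ξ = 484 mol.
Outlet amounts (n = n₀ + ν ξ):
  C: 732 − 1(484) = 248
  A: 1889 − 1(484) = 1405
  B: 0 + 2(484) = 968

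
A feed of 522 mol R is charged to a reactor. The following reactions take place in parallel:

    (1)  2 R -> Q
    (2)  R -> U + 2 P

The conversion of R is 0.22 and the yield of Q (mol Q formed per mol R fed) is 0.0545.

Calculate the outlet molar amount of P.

116 mol

Yield of Q: 1ξ₁ / 522 = 0.0545 → ξ₁ = 28.45 mol.
Conversion of R: 2ξ₁ + 1ξ₂ = 0.22 × 522 = 114.8 → ξ₂ = 57.94 mol.
Outlet amounts (n = n₀ + Σ ν·ξ):
  R: 522 − 2(28.45) − 1(57.94) = 407.2
  Q: 0 + 1(28.45) = 28.45
  U: 0 + 1(57.94) = 57.94
  P: 0 + 2(57.94) = 115.9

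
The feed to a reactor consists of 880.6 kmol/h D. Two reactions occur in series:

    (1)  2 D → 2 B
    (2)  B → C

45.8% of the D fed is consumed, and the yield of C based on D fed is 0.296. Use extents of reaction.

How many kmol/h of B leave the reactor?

Conversion of D: D consumed = 2ξ₁ = 0.458 × 880.6 → ξ₁ = 201.7 kmol/h.
Yield of C: 1ξ₂ / 880.6 = 0.296 → ξ₂ = 260.7 kmol/h.
Outlet amounts (n = n₀ + Σ ν·ξ):
  D: 880.6 − 2(201.7) = 477.3
  B: 0 + 2(201.7) − 1(260.7) = 142.7
  C: 0 + 1(260.7) = 260.7

143 kmol/h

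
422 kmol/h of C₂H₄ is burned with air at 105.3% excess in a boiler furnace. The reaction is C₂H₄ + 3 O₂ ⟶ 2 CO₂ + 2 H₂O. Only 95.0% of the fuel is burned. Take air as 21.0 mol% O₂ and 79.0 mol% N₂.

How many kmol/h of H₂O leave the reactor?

Stoichiometric O₂ = 3 × 422 = 1266 kmol/h; O₂ fed = 1266 × 2.053 = 2599 kmol/h.
N₂ fed = 2599 × 79/21 = 9778 kmol/h.
Fuel reacted = 0.95 × 422 → ξ = 400.9 kmol/h.
Outlet (n = n₀ + ν ξ):
  C₂H₄: 422 − 1(400.9) = 21.1
  O₂: 2599 − 3(400.9) = 1396
  N₂: 9778 (inert)
  CO₂: 0 + 2(400.9) = 801.8
  H₂O: 0 + 2(400.9) = 801.8

802 kmol/h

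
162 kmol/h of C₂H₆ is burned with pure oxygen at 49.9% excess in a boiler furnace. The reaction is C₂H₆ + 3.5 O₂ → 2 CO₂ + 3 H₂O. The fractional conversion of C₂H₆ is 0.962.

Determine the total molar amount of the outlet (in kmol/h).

1090 kmol/h

Stoichiometric O₂ = 3.5 × 162 = 567 kmol/h; O₂ fed = 567 × 1.499 = 849.9 kmol/h.
Fuel reacted = 0.962 × 162 → ξ = 155.8 kmol/h.
Outlet (n = n₀ + ν ξ):
  C₂H₆: 162 − 1(155.8) = 6.156
  O₂: 849.9 − 3.5(155.8) = 304.5
  CO₂: 0 + 2(155.8) = 311.7
  H₂O: 0 + 3(155.8) = 467.5
Total out = 6.156 + 304.5 + 311.7 + 467.5 = 1090 kmol/h.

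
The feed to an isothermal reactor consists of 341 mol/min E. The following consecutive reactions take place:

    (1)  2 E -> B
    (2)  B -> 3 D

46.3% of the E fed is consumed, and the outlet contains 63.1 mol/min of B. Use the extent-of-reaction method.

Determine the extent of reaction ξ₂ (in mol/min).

ξ₂ = 15.8 mol/min

Conversion of E: E consumed = 2ξ₁ = 0.463 × 341 → ξ₁ = 78.94 mol/min.
B balance: n_B = 0 + 1ξ₁ − 1ξ₂ = 63.1 → ξ₂ = (1·78.94 − 63.1)/1 = 15.84 mol/min.
Outlet amounts (n = n₀ + Σ ν·ξ):
  E: 341 − 2(78.94) = 183.1
  B: 0 + 1(78.94) − 1(15.84) = 63.1
  D: 0 + 3(15.84) = 47.52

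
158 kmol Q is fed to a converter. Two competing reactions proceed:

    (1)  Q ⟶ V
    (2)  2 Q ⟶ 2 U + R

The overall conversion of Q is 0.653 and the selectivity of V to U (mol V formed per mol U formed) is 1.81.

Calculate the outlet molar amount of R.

Conversion of Q: Q consumed = 0.653 × 158 = 103.2 kmol = 1ξ₁ + 2ξ₂.
Selectivity: 1ξ₁ / (2ξ₂) = 1.81 → ξ₁ = 3.62 ξ₂.
Substitute: (1·3.62 + 2) ξ₂ = 103.2 → ξ₂ = 18.36 kmol, ξ₁ = 66.46 kmol.
Outlet amounts (n = n₀ + Σ ν·ξ):
  Q: 158 − 1(66.46) − 2(18.36) = 54.83
  V: 0 + 1(66.46) = 66.46
  U: 0 + 2(18.36) = 36.72
  R: 0 + 1(18.36) = 18.36

18.4 kmol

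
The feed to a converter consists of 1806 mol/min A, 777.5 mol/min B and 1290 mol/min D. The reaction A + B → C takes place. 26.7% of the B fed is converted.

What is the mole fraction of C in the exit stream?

0.0566

B reacted = 0.267 × 777.5 = 207.6 mol/min; ν_B = −1, so ξ = 207.6/1 = 207.6 mol/min.
Outlet amounts (n = n₀ + ν ξ):
  A: 1806 − 1(207.6) = 1598
  B: 777.5 − 1(207.6) = 569.9
  C: 0 + 1(207.6) = 207.6
  D: 1290 (inert)
Total out = 3666 mol/min; y_C = 207.6 / 3666 = 0.05663.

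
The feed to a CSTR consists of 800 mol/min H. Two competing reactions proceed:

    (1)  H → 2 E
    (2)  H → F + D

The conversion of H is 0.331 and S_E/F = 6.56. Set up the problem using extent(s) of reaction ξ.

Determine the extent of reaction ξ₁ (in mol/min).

ξ₁ = 203 mol/min

Conversion of H: H consumed = 0.331 × 800 = 264.8 mol/min = 1ξ₁ + 1ξ₂.
Selectivity: 2ξ₁ / (1ξ₂) = 6.56 → ξ₁ = 3.28 ξ₂.
Substitute: (1·3.28 + 1) ξ₂ = 264.8 → ξ₂ = 61.87 mol/min, ξ₁ = 202.9 mol/min.
Outlet amounts (n = n₀ + Σ ν·ξ):
  H: 800 − 1(202.9) − 1(61.87) = 535.2
  E: 0 + 2(202.9) = 405.9
  F: 0 + 1(61.87) = 61.87
  D: 0 + 1(61.87) = 61.87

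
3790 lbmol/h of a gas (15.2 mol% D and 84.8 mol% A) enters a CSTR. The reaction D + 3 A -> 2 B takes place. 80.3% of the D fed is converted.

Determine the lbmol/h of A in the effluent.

1830 lbmol/h

D reacted = 0.803 × 576.1 = 462.6 lbmol/h; ν_D = −1, so ξ = 462.6/1 = 462.6 lbmol/h.
Outlet amounts (n = n₀ + ν ξ):
  D: 576.1 − 1(462.6) = 113.5
  A: 3214 − 3(462.6) = 1826
  B: 0 + 2(462.6) = 925.2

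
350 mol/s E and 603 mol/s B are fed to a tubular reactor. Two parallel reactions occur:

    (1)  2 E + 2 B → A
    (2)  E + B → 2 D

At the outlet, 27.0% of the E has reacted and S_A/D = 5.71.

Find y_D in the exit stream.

Conversion of E: E consumed = 0.27 × 350 = 94.5 mol/s = 2ξ₁ + 1ξ₂.
Selectivity: 1ξ₁ / (2ξ₂) = 5.71 → ξ₁ = 11.42 ξ₂.
Substitute: (2·11.42 + 1) ξ₂ = 94.5 → ξ₂ = 3.964 mol/s, ξ₁ = 45.27 mol/s.
Outlet amounts (n = n₀ + Σ ν·ξ):
  E: 350 − 2(45.27) − 1(3.964) = 255.5
  B: 603 − 2(45.27) − 1(3.964) = 508.5
  A: 0 + 1(45.27) = 45.27
  D: 0 + 2(3.964) = 7.928
Total out = 817.2 mol/s; y_D = 7.928 / 817.2 = 0.009701.

0.0097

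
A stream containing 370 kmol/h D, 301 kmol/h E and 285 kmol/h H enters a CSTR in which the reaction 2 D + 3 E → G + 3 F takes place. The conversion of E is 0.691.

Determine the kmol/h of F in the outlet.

208 kmol/h

E reacted = 0.691 × 301 = 208 kmol/h; ν_E = −3, so ξ = 208/3 = 69.33 kmol/h.
Outlet amounts (n = n₀ + ν ξ):
  D: 370 − 2(69.33) = 231.3
  E: 301 − 3(69.33) = 93.01
  G: 0 + 1(69.33) = 69.33
  F: 0 + 3(69.33) = 208
  H: 285 (inert)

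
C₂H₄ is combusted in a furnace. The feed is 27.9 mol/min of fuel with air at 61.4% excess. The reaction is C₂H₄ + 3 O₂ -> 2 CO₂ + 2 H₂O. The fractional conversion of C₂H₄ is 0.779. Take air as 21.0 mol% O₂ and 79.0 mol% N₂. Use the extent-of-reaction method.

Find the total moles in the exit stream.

671 mol/min

Stoichiometric O₂ = 3 × 27.9 = 83.7 mol/min; O₂ fed = 83.7 × 1.614 = 135.1 mol/min.
N₂ fed = 135.1 × 79/21 = 508.2 mol/min.
Fuel reacted = 0.779 × 27.9 → ξ = 21.73 mol/min.
Outlet (n = n₀ + ν ξ):
  C₂H₄: 27.9 − 1(21.73) = 6.166
  O₂: 135.1 − 3(21.73) = 69.89
  N₂: 508.2 (inert)
  CO₂: 0 + 2(21.73) = 43.47
  H₂O: 0 + 2(21.73) = 43.47
Total out = 6.166 + 69.89 + 508.2 + 43.47 + 43.47 = 671.2 mol/min.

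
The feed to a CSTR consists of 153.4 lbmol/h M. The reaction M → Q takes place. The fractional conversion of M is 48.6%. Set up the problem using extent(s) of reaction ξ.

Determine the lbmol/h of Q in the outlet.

M reacted = 0.486 × 153.4 = 74.55 lbmol/h; ν_M = −1, so ξ = 74.55/1 = 74.55 lbmol/h.
Outlet amounts (n = n₀ + ν ξ):
  M: 153.4 − 1(74.55) = 78.85
  Q: 0 + 1(74.55) = 74.55

74.6 lbmol/h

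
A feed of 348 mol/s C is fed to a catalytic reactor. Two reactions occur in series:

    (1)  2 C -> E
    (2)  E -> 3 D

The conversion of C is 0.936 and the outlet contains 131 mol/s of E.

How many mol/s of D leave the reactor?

Conversion of C: C consumed = 2ξ₁ = 0.936 × 348 → ξ₁ = 162.9 mol/s.
E balance: n_E = 0 + 1ξ₁ − 1ξ₂ = 131 → ξ₂ = (1·162.9 − 131)/1 = 31.86 mol/s.
Outlet amounts (n = n₀ + Σ ν·ξ):
  C: 348 − 2(162.9) = 22.27
  E: 0 + 1(162.9) − 1(31.86) = 131
  D: 0 + 3(31.86) = 95.59

95.6 mol/s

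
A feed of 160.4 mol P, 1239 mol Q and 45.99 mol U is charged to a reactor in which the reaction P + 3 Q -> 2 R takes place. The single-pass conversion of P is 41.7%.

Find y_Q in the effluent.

P reacted = 0.417 × 160.4 = 66.89 mol; ν_P = −1, so ξ = 66.89/1 = 66.89 mol.
Outlet amounts (n = n₀ + ν ξ):
  P: 160.4 − 1(66.89) = 93.51
  Q: 1239 − 3(66.89) = 1038
  R: 0 + 2(66.89) = 133.8
  U: 45.99 (inert)
Total out = 1312 mol; y_Q = 1038 / 1312 = 0.7916.

0.792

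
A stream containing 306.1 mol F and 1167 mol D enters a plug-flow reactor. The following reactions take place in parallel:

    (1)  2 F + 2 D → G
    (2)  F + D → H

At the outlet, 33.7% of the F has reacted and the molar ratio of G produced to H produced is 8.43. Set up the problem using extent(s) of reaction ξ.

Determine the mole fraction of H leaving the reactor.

Conversion of F: F consumed = 0.337 × 306.1 = 103.2 mol = 2ξ₁ + 1ξ₂.
Selectivity: 1ξ₁ / (1ξ₂) = 8.43 → ξ₁ = 8.43 ξ₂.
Substitute: (2·8.43 + 1) ξ₂ = 103.2 → ξ₂ = 5.776 mol, ξ₁ = 48.69 mol.
Outlet amounts (n = n₀ + Σ ν·ξ):
  F: 306.1 − 2(48.69) − 1(5.776) = 202.9
  D: 1167 − 2(48.69) − 1(5.776) = 1064
  G: 0 + 1(48.69) = 48.69
  H: 0 + 1(5.776) = 5.776
Total out = 1321 mol; y_H = 5.776 / 1321 = 0.004371.

0.00437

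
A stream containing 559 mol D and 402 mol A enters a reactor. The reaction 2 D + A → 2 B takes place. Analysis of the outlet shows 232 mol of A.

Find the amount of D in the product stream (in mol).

For A: n = n₀ − 1ξ → 232 = 402 − 1ξ, giving ξ = 170 mol.
Outlet amounts (n = n₀ + ν ξ):
  D: 559 − 2(170) = 219
  A: 402 − 1(170) = 232
  B: 0 + 2(170) = 340

219 mol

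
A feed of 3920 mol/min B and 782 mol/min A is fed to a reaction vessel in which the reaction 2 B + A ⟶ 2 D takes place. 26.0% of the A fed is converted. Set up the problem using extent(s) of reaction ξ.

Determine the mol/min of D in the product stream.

407 mol/min

A reacted = 0.26 × 782 = 203.3 mol/min; ν_A = −1, so ξ = 203.3/1 = 203.3 mol/min.
Outlet amounts (n = n₀ + ν ξ):
  B: 3920 − 2(203.3) = 3513
  A: 782 − 1(203.3) = 578.7
  D: 0 + 2(203.3) = 406.6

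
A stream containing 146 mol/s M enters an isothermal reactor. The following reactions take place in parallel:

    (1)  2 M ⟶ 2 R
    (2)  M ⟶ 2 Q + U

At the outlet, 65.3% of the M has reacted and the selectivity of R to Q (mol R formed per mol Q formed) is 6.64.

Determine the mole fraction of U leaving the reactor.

Conversion of M: M consumed = 0.653 × 146 = 95.34 mol/s = 2ξ₁ + 1ξ₂.
Selectivity: 2ξ₁ / (2ξ₂) = 6.64 → ξ₁ = 6.64 ξ₂.
Substitute: (2·6.64 + 1) ξ₂ = 95.34 → ξ₂ = 6.676 mol/s, ξ₁ = 44.33 mol/s.
Outlet amounts (n = n₀ + Σ ν·ξ):
  M: 146 − 2(44.33) − 1(6.676) = 50.66
  R: 0 + 2(44.33) = 88.66
  Q: 0 + 2(6.676) = 13.35
  U: 0 + 1(6.676) = 6.676
Total out = 159.4 mol/s; y_U = 6.676 / 159.4 = 0.0419.

0.0419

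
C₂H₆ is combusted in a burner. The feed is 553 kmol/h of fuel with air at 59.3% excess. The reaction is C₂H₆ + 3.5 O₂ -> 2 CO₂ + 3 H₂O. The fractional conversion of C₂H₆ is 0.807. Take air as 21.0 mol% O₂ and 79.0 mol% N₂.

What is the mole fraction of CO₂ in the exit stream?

Stoichiometric O₂ = 3.5 × 553 = 1936 kmol/h; O₂ fed = 1936 × 1.593 = 3083 kmol/h.
N₂ fed = 3083 × 79/21 = 11600 kmol/h.
Fuel reacted = 0.807 × 553 → ξ = 446.3 kmol/h.
Outlet (n = n₀ + ν ξ):
  C₂H₆: 553 − 1(446.3) = 106.7
  O₂: 3083 − 3.5(446.3) = 1521
  N₂: 11600 (inert)
  CO₂: 0 + 2(446.3) = 892.5
  H₂O: 0 + 3(446.3) = 1339
Total out = 15460 kmol/h; y_CO₂ = 892.5 / 15460 = 0.05774.

0.0577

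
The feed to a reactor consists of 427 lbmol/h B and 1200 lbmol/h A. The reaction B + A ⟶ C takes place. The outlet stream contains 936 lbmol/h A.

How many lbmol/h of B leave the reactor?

For A: n = n₀ − 1ξ → 936 = 1200 − 1ξ, giving ξ = 264 lbmol/h.
Outlet amounts (n = n₀ + ν ξ):
  B: 427 − 1(264) = 163
  A: 1200 − 1(264) = 936
  C: 0 + 1(264) = 264

163 lbmol/h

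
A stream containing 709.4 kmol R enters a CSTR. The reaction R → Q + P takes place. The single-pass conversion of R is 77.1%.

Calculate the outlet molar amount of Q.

R reacted = 0.771 × 709.4 = 546.9 kmol; ν_R = −1, so ξ = 546.9/1 = 546.9 kmol.
Outlet amounts (n = n₀ + ν ξ):
  R: 709.4 − 1(546.9) = 162.5
  Q: 0 + 1(546.9) = 546.9
  P: 0 + 1(546.9) = 546.9

547 kmol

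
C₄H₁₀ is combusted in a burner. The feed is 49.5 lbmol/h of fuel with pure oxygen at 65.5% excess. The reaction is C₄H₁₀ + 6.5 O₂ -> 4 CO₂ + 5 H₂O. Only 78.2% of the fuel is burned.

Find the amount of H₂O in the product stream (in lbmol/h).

Stoichiometric O₂ = 6.5 × 49.5 = 321.8 lbmol/h; O₂ fed = 321.8 × 1.655 = 532.5 lbmol/h.
Fuel reacted = 0.782 × 49.5 → ξ = 38.71 lbmol/h.
Outlet (n = n₀ + ν ξ):
  C₄H₁₀: 49.5 − 1(38.71) = 10.79
  O₂: 532.5 − 6.5(38.71) = 280.9
  CO₂: 0 + 4(38.71) = 154.8
  H₂O: 0 + 5(38.71) = 193.5

194 lbmol/h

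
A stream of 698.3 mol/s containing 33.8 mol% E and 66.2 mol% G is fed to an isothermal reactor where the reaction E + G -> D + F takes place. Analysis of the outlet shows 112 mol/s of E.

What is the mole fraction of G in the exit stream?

0.484

For E: n = n₀ − 1ξ → 112 = 236 − 1ξ, giving ξ = 124 mol/s.
Outlet amounts (n = n₀ + ν ξ):
  E: 236 − 1(124) = 112
  G: 462.3 − 1(124) = 338.2
  D: 0 + 1(124) = 124
  F: 0 + 1(124) = 124
Total out = 698.3 mol/s; y_G = 338.2 / 698.3 = 0.4844.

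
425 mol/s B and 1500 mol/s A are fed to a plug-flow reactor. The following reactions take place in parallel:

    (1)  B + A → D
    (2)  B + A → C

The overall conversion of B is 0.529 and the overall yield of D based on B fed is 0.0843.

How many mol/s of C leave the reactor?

189 mol/s

Yield of D: 1ξ₁ / 425 = 0.0843 → ξ₁ = 35.83 mol/s.
Conversion of B: 1ξ₁ + 1ξ₂ = 0.529 × 425 = 224.8 → ξ₂ = 189 mol/s.
Outlet amounts (n = n₀ + Σ ν·ξ):
  B: 425 − 1(35.83) − 1(189) = 200.2
  A: 1500 − 1(35.83) − 1(189) = 1275
  D: 0 + 1(35.83) = 35.83
  C: 0 + 1(189) = 189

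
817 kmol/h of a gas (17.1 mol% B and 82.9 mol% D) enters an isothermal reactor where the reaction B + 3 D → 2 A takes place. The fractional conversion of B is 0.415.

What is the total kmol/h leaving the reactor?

701 kmol/h

B reacted = 0.415 × 139.7 = 57.98 kmol/h; ν_B = −1, so ξ = 57.98/1 = 57.98 kmol/h.
Outlet amounts (n = n₀ + ν ξ):
  B: 139.7 − 1(57.98) = 81.73
  D: 677.3 − 3(57.98) = 503.4
  A: 0 + 2(57.98) = 116
Total out = 81.73 + 503.4 + 116 = 701 kmol/h.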